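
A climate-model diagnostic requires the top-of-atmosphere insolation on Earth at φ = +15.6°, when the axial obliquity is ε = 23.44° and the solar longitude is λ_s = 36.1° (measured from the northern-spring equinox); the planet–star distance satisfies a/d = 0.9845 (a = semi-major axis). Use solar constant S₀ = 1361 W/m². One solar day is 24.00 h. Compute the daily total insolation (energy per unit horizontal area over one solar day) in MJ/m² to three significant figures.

Solar declination: sin δ = sin ε · sin λ_s = sin 23.44° × sin 36.1° = 0.23438, so δ = +13.555°.
cos H₀ = −tan(+15.6°) tan(+13.555°) = -0.0673, H₀ = 1.6382 rad.
Bracket: H₀ sin φ sin δ + cos φ cos δ sin H₀ = 1.6382×0.26892×0.23438 + 0.96316×0.97215×0.99773 = 0.103255 + 0.934211 = 1.037466.
Inverse-square distance factor (a/d)² = 0.9845² = 0.969240.
Q̄ = (S₀/π) × 0.969240 × [bracket] = (1361/π) × 0.969240 × 1.037466 = 435.63 W/m².
Daily total = Q̄ × 24.00 h × 3600 s/h = 435.63 × 24.00 × 3600 / 10⁶ = 37.64 MJ/m².

37.6 MJ/m²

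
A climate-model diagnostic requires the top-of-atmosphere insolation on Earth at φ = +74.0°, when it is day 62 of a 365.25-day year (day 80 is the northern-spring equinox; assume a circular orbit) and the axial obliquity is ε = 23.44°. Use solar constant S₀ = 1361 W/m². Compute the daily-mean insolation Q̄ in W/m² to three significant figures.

Solar longitude: λ_s = 360° × (62 − 80)/365.25 = -17.741°, i.e. -17.741° + 360° = 342.259°.
sin δ = sin 23.44° × sin 342.259° = -0.12121, so δ = -6.962°.
cos H₀ = −tan(+74.0°) tan(-6.962°) = 0.4259, H₀ = 1.1309 rad.
Bracket: H₀ sin φ sin δ + cos φ cos δ sin H₀ = 1.1309×0.96126×-0.12121 + 0.27564×0.99263×0.90479 = -0.131766 + 0.247558 = 0.115792.
Q̄ = (S₀/π) × [bracket] = (1361/π) × 0.115792 = 50.16 W/m².

Q̄ ≈ 50.2 W/m²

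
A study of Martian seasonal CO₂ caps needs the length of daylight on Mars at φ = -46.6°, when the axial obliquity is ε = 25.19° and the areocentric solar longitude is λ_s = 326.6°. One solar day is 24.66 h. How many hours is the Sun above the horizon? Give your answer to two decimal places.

sin δ = sin 25.19° × sin 326.6° = -0.23430, so δ = -13.550°.
cos H₀ = −tan φ · tan δ = −tan(-46.6°) × tan(-13.550°) = -0.2549, so H₀ = 1.8285 rad = 104.77°.
Daylight = 2H₀/(2π) × 24.66 h = (1.8285/π) × 24.66 = 14.35 h.

14.35 h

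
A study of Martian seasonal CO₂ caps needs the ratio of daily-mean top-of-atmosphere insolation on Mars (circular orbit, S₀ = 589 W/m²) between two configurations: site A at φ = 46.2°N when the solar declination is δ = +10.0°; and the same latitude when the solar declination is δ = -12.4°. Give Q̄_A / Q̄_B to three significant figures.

— Configuration A (φ=+46.2°):
cos H₀ = −tan(+46.2°) tan(+10.000°) = -0.1839, H₀ = 1.7557 rad.
Bracket: H₀ sin φ sin δ + cos φ cos δ sin H₀ = 1.7557×0.72176×0.17365 + 0.69214×0.98481×0.98295 = 0.220048 + 0.670005 = 0.890053.
Q̄ = (S₀/π) × [bracket] = (589/π) × 0.890053 = 166.87 W/m².
— Configuration B (φ=+46.2°):
cos H₀ = −tan(+46.2°) tan(-12.400°) = 0.2293, H₀ = 1.3395 rad.
Bracket: H₀ sin φ sin δ + cos φ cos δ sin H₀ = 1.3395×0.72176×-0.21474 + 0.69214×0.97667×0.97336 = -0.207610 + 0.657984 = 0.450374.
Q̄ = (S₀/π) × [bracket] = (589/π) × 0.450374 = 84.438 W/m².
Ratio Q̄_A / Q̄_B = 166.87 / 84.438 = 1.976.

Q̄_A / Q̄_B ≈ 1.98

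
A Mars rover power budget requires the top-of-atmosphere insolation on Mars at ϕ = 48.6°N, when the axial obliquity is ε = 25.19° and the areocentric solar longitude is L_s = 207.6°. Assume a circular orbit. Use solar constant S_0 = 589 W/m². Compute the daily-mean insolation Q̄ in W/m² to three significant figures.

Q̄ ≈ 81.2 W/m²

sin δ = sin 25.19° × sin 207.6° = -0.19719, so δ = -11.373°.
cos h₀ = −tan(+48.6°) tan(-11.373°) = 0.2281, h₀ = 1.3406 rad.
Bracket: h₀ sin ϕ sin δ + cos ϕ cos δ sin h₀ = 1.3406×0.75011×-0.19719 + 0.66131×0.98037×0.97363 = -0.198294 + 0.631232 = 0.432938.
Q̄ = (S_0/π) × [bracket] = (589/π) × 0.432938 = 81.17 W/m².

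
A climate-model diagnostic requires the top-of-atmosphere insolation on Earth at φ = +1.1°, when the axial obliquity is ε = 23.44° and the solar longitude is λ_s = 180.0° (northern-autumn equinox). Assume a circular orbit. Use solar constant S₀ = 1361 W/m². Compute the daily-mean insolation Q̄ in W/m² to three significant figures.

Solar declination: sin δ = sin ε · sin λ_s = sin 23.44° × sin 180.0° = 0.00000, so δ = +0.000°.
cos H₀ = −tan(+1.1°) tan(+0.000°) = -0.0000, H₀ = 1.5708 rad.
Bracket: H₀ sin φ sin δ + cos φ cos δ sin H₀ = 1.5708×0.01920×0.00000 + 0.99982×1.00000×1.00000 = 0.000000 + 0.999820 = 0.999820.
Q̄ = (S₀/π) × [bracket] = (1361/π) × 0.999820 = 433.1 W/m².

Q̄ ≈ 433 W/m²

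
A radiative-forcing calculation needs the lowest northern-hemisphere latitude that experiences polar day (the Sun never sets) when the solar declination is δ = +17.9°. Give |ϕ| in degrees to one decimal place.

Polar day requires cos h₀ = −tan ϕ tan δ ≤ −1, i.e. tan ϕ tan δ ≥ 1.
The boundary is |tan ϕ| · |tan δ| = 1, so |ϕ| = 90° − |δ| = 90° − 17.9° = 72.1° in the northern hemisphere.

|ϕ| = 72.1°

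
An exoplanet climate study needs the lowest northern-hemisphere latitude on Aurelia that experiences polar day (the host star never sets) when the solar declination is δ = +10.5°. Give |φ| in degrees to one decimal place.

|φ| = 79.5°

Polar day requires cos H₀ = −tan φ tan δ ≤ −1, i.e. tan φ tan δ ≥ 1.
The boundary is |tan φ| · |tan δ| = 1, so |φ| = 90° − |δ| = 90° − 10.5° = 79.5° in the northern hemisphere.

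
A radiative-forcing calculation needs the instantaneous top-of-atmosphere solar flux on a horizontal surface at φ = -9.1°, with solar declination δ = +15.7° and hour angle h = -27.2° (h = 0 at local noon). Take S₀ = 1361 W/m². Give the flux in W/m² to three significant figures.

cos θ_z = sin φ sin δ + cos φ cos δ cos h = -0.042798 + 0.845457 = 0.802659.
Flux = S₀ · cos θ_z = 1361 × 0.802659 = 1092 W/m².

1.09e+03 W/m²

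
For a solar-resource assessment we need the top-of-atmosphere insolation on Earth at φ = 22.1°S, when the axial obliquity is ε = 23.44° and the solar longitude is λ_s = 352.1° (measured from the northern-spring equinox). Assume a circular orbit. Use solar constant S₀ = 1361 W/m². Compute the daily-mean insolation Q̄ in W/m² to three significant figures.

Solar declination: sin δ = sin ε · sin λ_s = sin 23.44° × sin 352.1° = -0.05467, so δ = -3.134°.
cos H₀ = −tan(-22.1°) tan(-3.134°) = -0.0222, H₀ = 1.5930 rad.
Bracket: H₀ sin φ sin δ + cos φ cos δ sin H₀ = 1.5930×-0.37622×-0.05467 + 0.92653×0.99850×0.99975 = 0.032765 + 0.924909 = 0.957674.
Q̄ = (S₀/π) × [bracket] = (1361/π) × 0.957674 = 414.9 W/m².

Q̄ ≈ 415 W/m²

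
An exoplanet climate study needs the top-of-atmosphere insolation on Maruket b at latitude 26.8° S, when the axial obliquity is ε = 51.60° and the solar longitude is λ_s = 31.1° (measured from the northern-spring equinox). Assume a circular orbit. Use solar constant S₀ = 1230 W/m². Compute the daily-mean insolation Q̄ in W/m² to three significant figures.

Solar declination: sin δ = sin ε · sin λ_s = sin 51.60° × sin 31.1° = 0.40480, so δ = +23.879°.
cos H₀ = −tan(-26.8°) tan(+23.879°) = 0.2236, H₀ = 1.3453 rad.
Bracket: H₀ sin φ sin δ + cos φ cos δ sin H₀ = 1.3453×-0.45088×0.40480 + 0.89259×0.91440×0.97468 = -0.245539 + 0.795519 = 0.549980.
Q̄ = (S₀/π) × [bracket] = (1230/π) × 0.549980 = 215.3 W/m².

Q̄ ≈ 215 W/m²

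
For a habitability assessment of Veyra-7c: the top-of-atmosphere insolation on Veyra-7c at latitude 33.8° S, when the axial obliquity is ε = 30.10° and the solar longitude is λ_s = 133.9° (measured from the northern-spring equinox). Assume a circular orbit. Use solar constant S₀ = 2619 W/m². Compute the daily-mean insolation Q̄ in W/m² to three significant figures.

Q̄ ≈ 405 W/m²

Solar declination: sin δ = sin ε · sin λ_s = sin 30.10° × sin 133.9° = 0.36136, so δ = +21.184°.
cos H₀ = −tan(-33.8°) tan(+21.184°) = 0.2594, H₀ = 1.3083 rad.
Bracket: H₀ sin φ sin δ + cos φ cos δ sin H₀ = 1.3083×-0.55630×0.36136 + 0.83098×0.93242×0.96576 = -0.263000 + 0.748292 = 0.485292.
Q̄ = (S₀/π) × [bracket] = (2619/π) × 0.485292 = 404.6 W/m².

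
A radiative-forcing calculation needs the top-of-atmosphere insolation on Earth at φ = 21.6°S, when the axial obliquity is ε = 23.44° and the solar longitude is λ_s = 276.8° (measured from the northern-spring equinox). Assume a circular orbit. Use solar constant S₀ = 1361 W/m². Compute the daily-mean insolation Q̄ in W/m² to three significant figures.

Solar declination: sin δ = sin ε · sin λ_s = sin 23.44° × sin 276.8° = -0.39499, so δ = -23.265°.
cos H₀ = −tan(-21.6°) tan(-23.265°) = -0.1702, H₀ = 1.7419 rad.
Bracket: H₀ sin φ sin δ + cos φ cos δ sin H₀ = 1.7419×-0.36812×-0.39499 + 0.92978×0.91869×0.98540 = 0.253279 + 0.841709 = 1.094988.
Q̄ = (S₀/π) × [bracket] = (1361/π) × 1.094988 = 474.4 W/m².

Q̄ ≈ 474 W/m²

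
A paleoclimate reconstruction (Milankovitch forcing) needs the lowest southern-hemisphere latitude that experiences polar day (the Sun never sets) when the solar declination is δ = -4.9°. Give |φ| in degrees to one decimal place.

|φ| = 85.1°

Polar day requires cos H₀ = −tan φ tan δ ≤ −1, i.e. tan φ tan δ ≥ 1.
The boundary is |tan φ| · |tan δ| = 1, so |φ| = 90° − |δ| = 90° − 4.9° = 85.1° in the southern hemisphere.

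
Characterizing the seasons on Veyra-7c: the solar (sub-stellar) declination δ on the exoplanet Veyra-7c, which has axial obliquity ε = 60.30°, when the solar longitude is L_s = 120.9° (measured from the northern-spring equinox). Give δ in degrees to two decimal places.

sin δ = sin ε · sin L_s = sin 60.30° × sin 120.9° = 0.745342.
δ = arcsin(0.745342) = +48.19°.

δ = +48.19°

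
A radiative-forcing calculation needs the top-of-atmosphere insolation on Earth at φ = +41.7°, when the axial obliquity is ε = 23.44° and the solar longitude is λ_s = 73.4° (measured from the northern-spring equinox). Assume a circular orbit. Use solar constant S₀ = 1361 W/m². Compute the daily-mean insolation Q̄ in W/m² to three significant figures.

Q̄ ≈ 492 W/m²

Solar declination: sin δ = sin ε · sin λ_s = sin 23.44° × sin 73.4° = 0.38121, so δ = +22.409°.
cos H₀ = −tan(+41.7°) tan(+22.409°) = -0.3674, H₀ = 1.9470 rad.
Bracket: H₀ sin φ sin δ + cos φ cos δ sin H₀ = 1.9470×0.66523×0.38121 + 0.74664×0.92449×0.93007 = 0.493744 + 0.641991 = 1.135735.
Q̄ = (S₀/π) × [bracket] = (1361/π) × 1.135735 = 492.0 W/m².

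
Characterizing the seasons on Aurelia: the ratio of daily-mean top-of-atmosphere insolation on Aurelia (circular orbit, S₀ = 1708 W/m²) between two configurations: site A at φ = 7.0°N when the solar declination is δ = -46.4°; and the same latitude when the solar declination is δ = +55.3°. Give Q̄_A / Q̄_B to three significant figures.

Q̄_A / Q̄_B ≈ 0.754

— Configuration A (φ=+7.0°):
cos H₀ = −tan(+7.0°) tan(-46.400°) = 0.1289, H₀ = 1.4415 rad.
Bracket: H₀ sin φ sin δ + cos φ cos δ sin H₀ = 1.4415×0.12187×-0.72417 + 0.99255×0.68962×0.99165 = -0.127219 + 0.678767 = 0.551548.
Q̄ = (S₀/π) × [bracket] = (1708/π) × 0.551548 = 299.86 W/m².
— Configuration B (φ=+7.0°):
cos H₀ = −tan(+7.0°) tan(+55.300°) = -0.1773, H₀ = 1.7491 rad.
Bracket: H₀ sin φ sin δ + cos φ cos δ sin H₀ = 1.7491×0.12187×0.82214 + 0.99255×0.56928×0.98415 = 0.175250 + 0.556083 = 0.731333.
Q̄ = (S₀/π) × [bracket] = (1708/π) × 0.731333 = 397.61 W/m².
Ratio Q̄_A / Q̄_B = 299.86 / 397.61 = 0.7542.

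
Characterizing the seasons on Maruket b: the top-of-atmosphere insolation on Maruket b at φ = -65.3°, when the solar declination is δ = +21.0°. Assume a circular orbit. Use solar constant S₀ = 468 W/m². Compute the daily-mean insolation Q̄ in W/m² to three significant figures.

Q̄ ≈ 3.72 W/m²

cos H₀ = −tan(-65.3°) tan(+21.000°) = 0.8346, H₀ = 0.5834 rad.
Bracket: H₀ sin φ sin δ + cos φ cos δ sin H₀ = 0.5834×-0.90851×0.35837 + 0.41787×0.93358×0.55089 = -0.189945 + 0.214910 = 0.024965.
Q̄ = (S₀/π) × [bracket] = (468/π) × 0.024965 = 3.719 W/m².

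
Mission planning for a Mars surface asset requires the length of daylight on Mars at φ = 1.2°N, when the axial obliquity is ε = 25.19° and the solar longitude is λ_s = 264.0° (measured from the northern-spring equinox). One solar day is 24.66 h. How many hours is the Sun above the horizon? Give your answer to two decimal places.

Solar declination: sin δ = sin ε · sin λ_s = sin 25.19° × sin 264.0° = -0.42329, so δ = -25.042°.
cos H₀ = −tan φ · tan δ = −tan(+1.2°) × tan(-25.042°) = 0.0098, so H₀ = 1.5610 rad = 89.44°.
Daylight = 2H₀/(2π) × 24.66 h = (1.5610/π) × 24.66 = 12.25 h.

12.25 h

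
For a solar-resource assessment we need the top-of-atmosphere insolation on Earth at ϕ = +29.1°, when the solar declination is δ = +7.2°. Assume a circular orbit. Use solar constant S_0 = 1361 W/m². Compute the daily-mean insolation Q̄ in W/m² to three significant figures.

cos h₀ = −tan(+29.1°) tan(+7.200°) = -0.0703, h₀ = 1.6412 rad.
Bracket: h₀ sin ϕ sin δ + cos ϕ cos δ sin h₀ = 1.6412×0.48634×0.12533 + 0.87377×0.99211×0.99752 = 0.100036 + 0.864726 = 0.964762.
Q̄ = (S_0/π) × [bracket] = (1361/π) × 0.964762 = 418.0 W/m².

Q̄ ≈ 418 W/m²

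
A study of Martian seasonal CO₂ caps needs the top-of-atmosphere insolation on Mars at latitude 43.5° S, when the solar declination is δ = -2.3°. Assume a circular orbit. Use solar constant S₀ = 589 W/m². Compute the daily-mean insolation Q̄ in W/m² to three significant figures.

cos H₀ = −tan(-43.5°) tan(-2.300°) = -0.0381, H₀ = 1.6089 rad.
Bracket: H₀ sin φ sin δ + cos φ cos δ sin H₀ = 1.6089×-0.68835×-0.04013 + 0.72537×0.99919×0.99927 = 0.044443 + 0.724253 = 0.768696.
Q̄ = (S₀/π) × [bracket] = (589/π) × 0.768696 = 144.1 W/m².

Q̄ ≈ 144 W/m²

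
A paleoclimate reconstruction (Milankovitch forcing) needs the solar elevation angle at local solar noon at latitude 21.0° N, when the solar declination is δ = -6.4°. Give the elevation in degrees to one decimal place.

62.6°

At local noon the hour angle is zero, so the zenith angle equals |ϕ − δ| = |+21.0° − (-6.400°)| = 27.400°.
Elevation = 90° − 27.400° = 62.6°.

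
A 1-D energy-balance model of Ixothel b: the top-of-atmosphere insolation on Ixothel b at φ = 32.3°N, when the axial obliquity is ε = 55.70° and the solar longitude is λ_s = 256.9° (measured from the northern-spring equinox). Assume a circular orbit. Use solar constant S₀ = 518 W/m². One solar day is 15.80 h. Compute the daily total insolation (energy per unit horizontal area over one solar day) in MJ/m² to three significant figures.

Solar declination: sin δ = sin ε · sin λ_s = sin 55.70° × sin 256.9° = -0.80460, so δ = -53.572°.
cos H₀ = −tan(+32.3°) tan(-53.572°) = 0.8566, H₀ = 0.5422 rad.
Bracket: H₀ sin φ sin δ + cos φ cos δ sin H₀ = 0.5422×0.53435×-0.80460 + 0.84526×0.59382×0.51603 = -0.233112 + 0.259012 = 0.025900.
Q̄ = (S₀/π) × [bracket] = (518/π) × 0.025900 = 4.2705 W/m².
Daily total = Q̄ × 15.80 h × 3600 s/h = 4.2705 × 15.80 × 3600 / 10⁶ = 0.2429 MJ/m².

0.243 MJ/m²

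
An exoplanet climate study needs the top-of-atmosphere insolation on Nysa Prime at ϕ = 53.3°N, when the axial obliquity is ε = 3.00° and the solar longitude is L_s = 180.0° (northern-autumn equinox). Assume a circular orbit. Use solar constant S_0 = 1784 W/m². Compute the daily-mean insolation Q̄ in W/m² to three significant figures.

Q̄ ≈ 339 W/m²

Solar declination: sin δ = sin ε · sin L_s = sin 3.00° × sin 180.0° = 0.00000, so δ = +0.000°.
cos h₀ = −tan(+53.3°) tan(+0.000°) = -0.0000, h₀ = 1.5708 rad.
Bracket: h₀ sin ϕ sin δ + cos ϕ cos δ sin h₀ = 1.5708×0.80178×0.00000 + 0.59763×1.00000×1.00000 = 0.000000 + 0.597630 = 0.597630.
Q̄ = (S_0/π) × [bracket] = (1784/π) × 0.597630 = 339.4 W/m².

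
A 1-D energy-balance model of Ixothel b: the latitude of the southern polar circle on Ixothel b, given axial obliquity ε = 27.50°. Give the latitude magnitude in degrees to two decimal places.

The polar circle is the lowest latitude that experiences at least one full rotation of continuous darkness at the northern-summer solstice; it lies at |φ| = 90° − ε = 90° − 27.50° = 62.50°.

62.50°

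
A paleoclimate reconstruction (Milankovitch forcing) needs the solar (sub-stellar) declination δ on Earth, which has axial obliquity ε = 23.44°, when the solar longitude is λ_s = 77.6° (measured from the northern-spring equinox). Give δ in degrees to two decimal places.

δ = +22.86°

sin δ = sin ε · sin λ_s = sin 23.44° × sin 77.6° = 0.388509.
δ = arcsin(0.388509) = +22.86°.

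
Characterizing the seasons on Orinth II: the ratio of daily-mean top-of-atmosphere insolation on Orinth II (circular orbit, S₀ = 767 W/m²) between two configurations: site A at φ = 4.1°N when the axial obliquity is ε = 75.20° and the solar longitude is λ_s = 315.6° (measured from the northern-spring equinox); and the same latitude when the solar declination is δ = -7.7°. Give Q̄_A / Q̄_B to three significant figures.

Q̄_A / Q̄_B ≈ 0.678

— Configuration A (φ=+4.1°):
Solar declination: sin δ = sin ε · sin λ_s = sin 75.20° × sin 315.6° = -0.67645, so δ = -42.567°.
cos H₀ = −tan(+4.1°) tan(-42.567°) = 0.0658, H₀ = 1.5049 rad.
Bracket: H₀ sin φ sin δ + cos φ cos δ sin H₀ = 1.5049×0.07150×-0.67645 + 0.99744×0.73649×0.99783 = -0.072786 + 0.733010 = 0.660224.
Q̄ = (S₀/π) × [bracket] = (767/π) × 0.660224 = 161.19 W/m².
— Configuration B (φ=+4.1°):
cos H₀ = −tan(+4.1°) tan(-7.700°) = 0.0097, H₀ = 1.5611 rad.
Bracket: H₀ sin φ sin δ + cos φ cos δ sin H₀ = 1.5611×0.07150×-0.13399 + 0.99744×0.99098×0.99995 = -0.014956 + 0.988394 = 0.973438.
Q̄ = (S₀/π) × [bracket] = (767/π) × 0.973438 = 237.66 W/m².
Ratio Q̄_A / Q̄_B = 161.19 / 237.66 = 0.6782.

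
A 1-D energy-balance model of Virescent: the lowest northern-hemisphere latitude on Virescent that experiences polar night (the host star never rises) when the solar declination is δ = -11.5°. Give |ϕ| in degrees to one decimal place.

Polar night requires cos h₀ = −tan ϕ tan δ ≥ 1, i.e. tan ϕ tan δ ≤ −1.
The boundary is |tan ϕ| · |tan δ| = 1, so |ϕ| = 90° − |δ| = 90° − 11.5° = 78.5° in the northern hemisphere.

|ϕ| = 78.5°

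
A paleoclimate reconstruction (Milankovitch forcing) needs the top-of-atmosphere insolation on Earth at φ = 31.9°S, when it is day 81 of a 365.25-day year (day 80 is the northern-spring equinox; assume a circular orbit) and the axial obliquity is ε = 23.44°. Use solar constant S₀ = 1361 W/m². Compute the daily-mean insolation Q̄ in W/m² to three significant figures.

Q̄ ≈ 365 W/m²

Solar longitude: λ_s = 360° × (81 − 80)/365.25 = 0.986°.
sin δ = sin 23.44° × sin 0.986° = 0.00684, so δ = +0.392°.
cos H₀ = −tan(-31.9°) tan(+0.392°) = 0.0043, H₀ = 1.5665 rad.
Bracket: H₀ sin φ sin δ + cos φ cos δ sin H₀ = 1.5665×-0.52844×0.00684 + 0.84897×0.99998×0.99999 = -0.005662 + 0.848945 = 0.843283.
Q̄ = (S₀/π) × [bracket] = (1361/π) × 0.843283 = 365.3 W/m².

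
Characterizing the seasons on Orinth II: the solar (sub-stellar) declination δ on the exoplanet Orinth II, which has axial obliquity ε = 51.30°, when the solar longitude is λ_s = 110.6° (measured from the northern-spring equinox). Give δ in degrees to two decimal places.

δ = +46.93°

sin δ = sin ε · sin λ_s = sin 51.30° × sin 110.6° = 0.730529.
δ = arcsin(0.730529) = +46.93°.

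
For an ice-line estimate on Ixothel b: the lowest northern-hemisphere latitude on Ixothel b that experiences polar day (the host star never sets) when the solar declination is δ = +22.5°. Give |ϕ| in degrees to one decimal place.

Polar day requires cos h₀ = −tan ϕ tan δ ≤ −1, i.e. tan ϕ tan δ ≥ 1.
The boundary is |tan ϕ| · |tan δ| = 1, so |ϕ| = 90° − |δ| = 90° − 22.5° = 67.5° in the northern hemisphere.

|ϕ| = 67.5°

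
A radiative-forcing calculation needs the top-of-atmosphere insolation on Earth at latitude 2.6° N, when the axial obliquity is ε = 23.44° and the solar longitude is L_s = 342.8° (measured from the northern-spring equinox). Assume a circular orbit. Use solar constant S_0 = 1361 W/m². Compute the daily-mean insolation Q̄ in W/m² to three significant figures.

Solar declination: sin δ = sin ε · sin L_s = sin 23.44° × sin 342.8° = -0.11763, so δ = -6.755°.
cos h₀ = −tan(+2.6°) tan(-6.755°) = 0.0054, h₀ = 1.5654 rad.
Bracket: h₀ sin ϕ sin δ + cos ϕ cos δ sin h₀ = 1.5654×0.04536×-0.11763 + 0.99897×0.99306×0.99999 = -0.008352 + 0.992027 = 0.983675.
Q̄ = (S_0/π) × [bracket] = (1361/π) × 0.983675 = 426.1 W/m².

Q̄ ≈ 426 W/m²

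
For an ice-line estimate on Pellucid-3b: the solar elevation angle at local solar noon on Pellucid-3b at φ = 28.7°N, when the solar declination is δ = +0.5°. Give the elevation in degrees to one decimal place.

At local noon the hour angle is zero, so the zenith angle equals |φ − δ| = |+28.7° − (+0.500°)| = 28.200°.
Elevation = 90° − 28.200° = 61.8°.

61.8°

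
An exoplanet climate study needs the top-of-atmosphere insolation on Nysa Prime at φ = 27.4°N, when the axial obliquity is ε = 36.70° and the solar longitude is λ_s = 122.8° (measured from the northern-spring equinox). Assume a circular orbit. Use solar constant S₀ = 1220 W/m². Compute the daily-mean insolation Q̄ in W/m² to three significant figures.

Solar declination: sin δ = sin ε · sin λ_s = sin 36.70° × sin 122.8° = 0.50234, so δ = +30.155°.
cos H₀ = −tan(+27.4°) tan(+30.155°) = -0.3011, H₀ = 1.8767 rad.
Bracket: H₀ sin φ sin δ + cos φ cos δ sin H₀ = 1.8767×0.46020×0.50234 + 0.88782×0.86467×0.95358 = 0.433850 + 0.732036 = 1.165886.
Q̄ = (S₀/π) × [bracket] = (1220/π) × 1.165886 = 452.8 W/m².

Q̄ ≈ 453 W/m²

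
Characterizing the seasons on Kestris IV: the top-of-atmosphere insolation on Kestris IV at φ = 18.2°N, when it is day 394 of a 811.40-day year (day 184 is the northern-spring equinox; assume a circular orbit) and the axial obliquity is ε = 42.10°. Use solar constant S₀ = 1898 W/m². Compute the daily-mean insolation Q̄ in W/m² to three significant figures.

Q̄ ≈ 644 W/m²

Solar longitude: λ_s = 360° × (394 − 184)/811.40 = 93.172°.
sin δ = sin 42.10° × sin 93.172° = 0.66940, so δ = +42.021°.
cos H₀ = −tan(+18.2°) tan(+42.021°) = -0.2963, H₀ = 1.8716 rad.
Bracket: H₀ sin φ sin δ + cos φ cos δ sin H₀ = 1.8716×0.31233×0.66940 + 0.94997×0.74290×0.95511 = 0.391302 + 0.674052 = 1.065354.
Q̄ = (S₀/π) × [bracket] = (1898/π) × 1.065354 = 643.6 W/m².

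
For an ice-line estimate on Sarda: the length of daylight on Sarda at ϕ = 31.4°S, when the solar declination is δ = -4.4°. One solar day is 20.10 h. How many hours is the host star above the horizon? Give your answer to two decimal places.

10.35 h

cos h₀ = −tan ϕ · tan δ = −tan(-31.4°) × tan(-4.400°) = -0.0470, so h₀ = 1.6178 rad = 92.69°.
Daylight = 2h₀/(2π) × 20.10 h = (1.6178/π) × 20.10 = 10.35 h.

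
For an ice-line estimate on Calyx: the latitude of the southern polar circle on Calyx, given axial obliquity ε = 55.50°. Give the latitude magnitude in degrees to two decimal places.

The polar circle is the lowest latitude that experiences at least one full rotation of continuous darkness at the northern-summer solstice; it lies at |φ| = 90° − ε = 90° − 55.50° = 34.50°.

34.50°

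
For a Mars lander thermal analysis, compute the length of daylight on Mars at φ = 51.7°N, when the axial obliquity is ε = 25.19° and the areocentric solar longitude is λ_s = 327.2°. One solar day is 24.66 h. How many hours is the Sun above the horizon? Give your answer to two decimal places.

9.94 h

sin δ = sin 25.19° × sin 327.2° = -0.23056, so δ = -13.330°.
cos H₀ = −tan φ · tan δ = −tan(+51.7°) × tan(-13.330°) = 0.3000, so H₀ = 1.2661 rad = 72.54°.
Daylight = 2H₀/(2π) × 24.66 h = (1.2661/π) × 24.66 = 9.94 h.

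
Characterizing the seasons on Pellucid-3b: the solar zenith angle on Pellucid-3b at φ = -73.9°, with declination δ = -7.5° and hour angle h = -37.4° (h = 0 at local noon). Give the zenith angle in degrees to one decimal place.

cos θ_z = sin φ sin δ + cos φ cos δ cos h = 0.125407 + 0.218418 = 0.343825.
θ_z = arccos(0.343825) = 69.9°.

θ_z = 69.9°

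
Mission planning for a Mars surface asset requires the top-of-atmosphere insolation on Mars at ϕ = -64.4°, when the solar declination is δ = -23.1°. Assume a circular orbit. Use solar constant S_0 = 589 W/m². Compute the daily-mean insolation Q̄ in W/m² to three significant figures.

Q̄ ≈ 211 W/m²

cos h₀ = −tan(-64.4°) tan(-23.100°) = -0.8902, h₀ = 2.6687 rad.
Bracket: h₀ sin ϕ sin δ + cos ϕ cos δ sin h₀ = 2.6687×-0.90183×-0.39234 + 0.43209×0.91982×0.45547 = 0.944250 + 0.181024 = 1.125274.
Q̄ = (S_0/π) × [bracket] = (589/π) × 1.125274 = 211.0 W/m².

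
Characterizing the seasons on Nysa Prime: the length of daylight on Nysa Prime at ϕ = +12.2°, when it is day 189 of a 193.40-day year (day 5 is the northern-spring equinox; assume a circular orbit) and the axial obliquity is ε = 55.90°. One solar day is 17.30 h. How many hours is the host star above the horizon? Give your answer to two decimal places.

Solar longitude: L_s = 360° × (189 − 5)/193.40 = 342.503°.
sin δ = sin 55.90° × sin 342.503° = -0.24897, so δ = -14.416°.
cos h₀ = −tan ϕ · tan δ = −tan(+12.2°) × tan(-14.416°) = 0.0556, so h₀ = 1.5152 rad = 86.81°.
Daylight = 2h₀/(2π) × 17.30 h = (1.5152/π) × 17.30 = 8.34 h.

8.34 h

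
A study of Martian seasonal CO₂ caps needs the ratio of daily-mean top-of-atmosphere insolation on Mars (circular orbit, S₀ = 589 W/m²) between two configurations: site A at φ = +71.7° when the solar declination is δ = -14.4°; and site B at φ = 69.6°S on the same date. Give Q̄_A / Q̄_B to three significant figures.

Q̄_A / Q̄_B ≈ 0.0389

— Configuration A (φ=+71.7°):
cos H₀ = −tan(+71.7°) tan(-14.400°) = 0.7764, H₀ = 0.6819 rad.
Bracket: H₀ sin φ sin δ + cos φ cos δ sin H₀ = 0.6819×0.94943×-0.24869 + 0.31399×0.96858×0.63029 = -0.161006 + 0.191687 = 0.030681.
Q̄ = (S₀/π) × [bracket] = (589/π) × 0.030681 = 5.7522 W/m².
— Configuration B (φ=-69.6°):
cos H₀ = −tan(-69.6°) tan(-14.400°) = -0.6904, H₀ = 2.3328 rad.
Bracket: H₀ sin φ sin δ + cos φ cos δ sin H₀ = 2.3328×-0.93728×-0.24869 + 0.34857×0.96858×0.72343 = 0.543757 + 0.244243 = 0.788000.
Q̄ = (S₀/π) × [bracket] = (589/π) × 0.788000 = 147.74 W/m².
Ratio Q̄_A / Q̄_B = 5.7522 / 147.74 = 0.03893.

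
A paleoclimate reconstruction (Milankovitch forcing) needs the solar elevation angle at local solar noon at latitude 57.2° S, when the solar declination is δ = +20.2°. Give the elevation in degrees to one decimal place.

At local noon the hour angle is zero, so the zenith angle equals |ϕ − δ| = |-57.2° − (+20.200°)| = 77.400°.
Elevation = 90° − 77.400° = 12.6°.

12.6°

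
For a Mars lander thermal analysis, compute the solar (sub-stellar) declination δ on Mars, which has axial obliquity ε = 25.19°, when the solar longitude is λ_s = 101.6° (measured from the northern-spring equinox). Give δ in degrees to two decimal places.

δ = +24.64°

sin δ = sin ε · sin λ_s = sin 25.19° × sin 101.6° = 0.416928.
δ = arcsin(0.416928) = +24.64°.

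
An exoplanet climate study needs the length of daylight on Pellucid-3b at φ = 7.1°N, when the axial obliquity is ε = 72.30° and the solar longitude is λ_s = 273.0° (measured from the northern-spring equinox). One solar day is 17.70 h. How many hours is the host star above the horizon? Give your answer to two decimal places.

6.63 h

Solar declination: sin δ = sin ε · sin λ_s = sin 72.30° × sin 273.0° = -0.95136, so δ = -72.056°.
cos H₀ = −tan φ · tan δ = −tan(+7.1°) × tan(-72.056°) = 0.3846, so H₀ = 1.1760 rad = 67.38°.
Daylight = 2H₀/(2π) × 17.70 h = (1.1760/π) × 17.70 = 6.63 h.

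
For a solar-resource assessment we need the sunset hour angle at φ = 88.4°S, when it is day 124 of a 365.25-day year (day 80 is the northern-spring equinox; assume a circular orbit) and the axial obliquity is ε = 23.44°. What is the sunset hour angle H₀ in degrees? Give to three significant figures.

H₀ = 0.00°

Solar longitude: λ_s = 360° × (124 − 80)/365.25 = 43.368°.
sin δ = sin 23.44° × sin 43.368° = 0.27315, so δ = +15.852°.
cos H₀ = −tan φ · tan δ = 10.1656 ≥ 1, so the Sun never rises (polar night) and H₀ = 0.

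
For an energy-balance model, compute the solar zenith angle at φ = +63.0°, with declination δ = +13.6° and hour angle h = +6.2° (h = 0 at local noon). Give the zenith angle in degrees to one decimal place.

θ_z = 49.6°

cos θ_z = sin φ sin δ + cos φ cos δ cos h = 0.209513 + 0.438680 = 0.648193.
θ_z = arccos(0.648193) = 49.6°.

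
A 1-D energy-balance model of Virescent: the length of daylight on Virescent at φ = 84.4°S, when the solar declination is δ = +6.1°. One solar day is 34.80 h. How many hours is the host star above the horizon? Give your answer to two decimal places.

cos H₀ = −tan φ · tan δ = 1.0899 ≥ 1, so the host star never rises (polar night) and H₀ = 0.
Daylight = 2H₀/(2π) × 34.80 h = (0.0000/π) × 34.80 = 0.00 h.

0.00 h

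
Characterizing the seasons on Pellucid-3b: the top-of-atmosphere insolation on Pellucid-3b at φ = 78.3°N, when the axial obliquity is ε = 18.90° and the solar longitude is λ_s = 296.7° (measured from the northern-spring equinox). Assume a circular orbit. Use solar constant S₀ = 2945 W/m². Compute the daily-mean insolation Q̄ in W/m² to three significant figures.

Q̄ ≈ 0.00 W/m²

Solar declination: sin δ = sin ε · sin λ_s = sin 18.90° × sin 296.7° = -0.28938, so δ = -16.821°.
cos H₀ = −tan(+78.3°) tan(-16.821°) = 1.4598 ≥ 1 ⇒ polar night, H₀ = 0 and Q̄ = 0.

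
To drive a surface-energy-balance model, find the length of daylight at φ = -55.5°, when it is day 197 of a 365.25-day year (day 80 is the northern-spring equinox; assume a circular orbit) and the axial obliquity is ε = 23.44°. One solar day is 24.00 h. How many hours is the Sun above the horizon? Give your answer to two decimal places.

7.45 h

Solar longitude: λ_s = 360° × (197 − 80)/365.25 = 115.318°.
sin δ = sin 23.44° × sin 115.318° = 0.35958, so δ = +21.074°.
cos H₀ = −tan φ · tan δ = −tan(-55.5°) × tan(+21.074°) = 0.5607, so H₀ = 0.9756 rad = 55.90°.
Daylight = 2H₀/(2π) × 24.00 h = (0.9756/π) × 24.00 = 7.45 h.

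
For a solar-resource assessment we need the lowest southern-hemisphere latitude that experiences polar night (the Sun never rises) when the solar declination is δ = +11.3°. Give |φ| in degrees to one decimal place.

Polar night requires cos H₀ = −tan φ tan δ ≥ 1, i.e. tan φ tan δ ≤ −1.
The boundary is |tan φ| · |tan δ| = 1, so |φ| = 90° − |δ| = 90° − 11.3° = 78.7° in the southern hemisphere.

|φ| = 78.7°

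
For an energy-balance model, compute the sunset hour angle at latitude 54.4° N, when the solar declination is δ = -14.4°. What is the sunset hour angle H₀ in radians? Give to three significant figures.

H₀ = 1.20 rad

cos H₀ = −tan φ · tan δ = −tan(+54.4°) × tan(-14.400°) = 0.3586, so H₀ = 1.2040 rad = 68.98°.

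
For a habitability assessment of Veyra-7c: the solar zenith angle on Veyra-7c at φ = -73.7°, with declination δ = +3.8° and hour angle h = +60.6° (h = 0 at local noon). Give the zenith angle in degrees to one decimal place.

cos θ_z = sin φ sin δ + cos φ cos δ cos h = -0.063610 + 0.137477 = 0.073867.
θ_z = arccos(0.073867) = 85.8°.

θ_z = 85.8°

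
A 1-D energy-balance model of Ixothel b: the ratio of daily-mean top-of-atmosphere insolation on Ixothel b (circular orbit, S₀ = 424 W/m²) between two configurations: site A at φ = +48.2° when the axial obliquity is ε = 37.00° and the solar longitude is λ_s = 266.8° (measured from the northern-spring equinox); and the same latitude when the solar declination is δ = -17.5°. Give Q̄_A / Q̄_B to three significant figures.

— Configuration A (φ=+48.2°):
Solar declination: sin δ = sin ε · sin λ_s = sin 37.00° × sin 266.8° = -0.60088, so δ = -36.933°.
cos H₀ = −tan(+48.2°) tan(-36.933°) = 0.8407, H₀ = 0.5721 rad.
Bracket: H₀ sin φ sin δ + cos φ cos δ sin H₀ = 0.5721×0.74548×-0.60088 + 0.66653×0.79934×0.54143 = -0.256269 + 0.288465 = 0.032196.
Q̄ = (S₀/π) × [bracket] = (424/π) × 0.032196 = 4.3453 W/m².
— Configuration B (φ=+48.2°):
cos H₀ = −tan(+48.2°) tan(-17.500°) = 0.3526, H₀ = 1.2104 rad.
Bracket: H₀ sin φ sin δ + cos φ cos δ sin H₀ = 1.2104×0.74548×-0.30071 + 0.66653×0.95372×0.93576 = -0.271339 + 0.594847 = 0.323508.
Q̄ = (S₀/π) × [bracket] = (424/π) × 0.323508 = 43.662 W/m².
Ratio Q̄_A / Q̄_B = 4.3453 / 43.662 = 0.09952.

Q̄_A / Q̄_B ≈ 0.0995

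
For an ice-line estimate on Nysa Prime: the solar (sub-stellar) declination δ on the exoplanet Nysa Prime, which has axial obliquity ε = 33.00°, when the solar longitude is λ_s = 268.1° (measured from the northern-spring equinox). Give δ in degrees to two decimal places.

sin δ = sin ε · sin λ_s = sin 33.00° × sin 268.1° = -0.544340.
δ = arcsin(-0.544340) = -32.98°.

δ = -32.98°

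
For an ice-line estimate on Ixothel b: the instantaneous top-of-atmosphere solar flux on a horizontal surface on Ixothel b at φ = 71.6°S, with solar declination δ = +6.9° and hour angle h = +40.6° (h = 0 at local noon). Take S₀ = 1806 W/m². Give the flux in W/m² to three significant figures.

224 W/m²

cos θ_z = sin φ sin δ + cos φ cos δ cos h = -0.113995 + 0.237927 = 0.123932.
Flux = S₀ · cos θ_z = 1806 × 0.123932 = 223.8 W/m².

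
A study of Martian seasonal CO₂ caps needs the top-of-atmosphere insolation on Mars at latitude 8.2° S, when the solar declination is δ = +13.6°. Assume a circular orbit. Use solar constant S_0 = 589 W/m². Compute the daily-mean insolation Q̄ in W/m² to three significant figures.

Q̄ ≈ 171 W/m²

cos h₀ = −tan(-8.2°) tan(+13.600°) = 0.0349, h₀ = 1.5359 rad.
Bracket: h₀ sin ϕ sin δ + cos ϕ cos δ sin h₀ = 1.5359×-0.14263×0.23514 + 0.98978×0.97196×0.99939 = -0.051511 + 0.961440 = 0.909929.
Q̄ = (S_0/π) × [bracket] = (589/π) × 0.909929 = 170.6 W/m².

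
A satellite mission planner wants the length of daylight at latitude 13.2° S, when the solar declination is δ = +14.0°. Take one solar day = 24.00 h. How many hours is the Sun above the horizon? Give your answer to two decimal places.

11.55 h

cos h₀ = −tan ϕ · tan δ = −tan(-13.2°) × tan(+14.000°) = 0.0585, so h₀ = 1.5123 rad = 86.65°.
Daylight = 2h₀/(2π) × 24.00 h = (1.5123/π) × 24.00 = 11.55 h.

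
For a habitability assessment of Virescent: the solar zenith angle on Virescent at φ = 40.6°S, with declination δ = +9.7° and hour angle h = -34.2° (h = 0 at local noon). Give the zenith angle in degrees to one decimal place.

θ_z = 59.4°

cos θ_z = sin φ sin δ + cos φ cos δ cos h = -0.109649 + 0.619001 = 0.509352.
θ_z = arccos(0.509352) = 59.4°.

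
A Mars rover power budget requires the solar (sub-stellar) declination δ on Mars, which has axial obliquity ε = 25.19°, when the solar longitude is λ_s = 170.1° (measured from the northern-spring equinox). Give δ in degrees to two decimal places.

δ = +4.20°

sin δ = sin ε · sin λ_s = sin 25.19° × sin 170.1° = 0.073177.
δ = arcsin(0.073177) = +4.20°.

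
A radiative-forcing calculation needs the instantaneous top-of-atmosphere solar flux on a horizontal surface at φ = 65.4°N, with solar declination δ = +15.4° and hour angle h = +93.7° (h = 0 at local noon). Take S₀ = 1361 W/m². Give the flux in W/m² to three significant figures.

293 W/m²

cos θ_z = sin φ sin δ + cos φ cos δ cos h = 0.241453 + -0.025899 = 0.215554.
Flux = S₀ · cos θ_z = 1361 × 0.215554 = 293.4 W/m².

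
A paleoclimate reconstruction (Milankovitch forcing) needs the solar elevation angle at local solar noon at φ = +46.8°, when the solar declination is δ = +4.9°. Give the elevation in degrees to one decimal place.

At local noon the hour angle is zero, so the zenith angle equals |φ − δ| = |+46.8° − (+4.900°)| = 41.900°.
Elevation = 90° − 41.900° = 48.1°.

48.1°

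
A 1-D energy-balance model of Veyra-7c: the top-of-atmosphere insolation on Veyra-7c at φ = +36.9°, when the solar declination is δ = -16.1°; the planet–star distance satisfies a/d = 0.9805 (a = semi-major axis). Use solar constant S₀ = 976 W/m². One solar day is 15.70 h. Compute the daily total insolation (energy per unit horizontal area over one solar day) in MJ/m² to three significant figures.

cos H₀ = −tan(+36.9°) tan(-16.100°) = 0.2167, H₀ = 1.3523 rad.
Bracket: H₀ sin φ sin δ + cos φ cos δ sin H₀ = 1.3523×0.60042×-0.27731 + 0.79968×0.96078×0.97624 = -0.225161 + 0.750061 = 0.524900.
Inverse-square distance factor (a/d)² = 0.9805² = 0.961380.
Q̄ = (S₀/π) × 0.961380 × [bracket] = (976/π) × 0.961380 × 0.524900 = 156.77 W/m².
Daily total = Q̄ × 15.70 h × 3600 s/h = 156.77 × 15.70 × 3600 / 10⁶ = 8.861 MJ/m².

8.86 MJ/m²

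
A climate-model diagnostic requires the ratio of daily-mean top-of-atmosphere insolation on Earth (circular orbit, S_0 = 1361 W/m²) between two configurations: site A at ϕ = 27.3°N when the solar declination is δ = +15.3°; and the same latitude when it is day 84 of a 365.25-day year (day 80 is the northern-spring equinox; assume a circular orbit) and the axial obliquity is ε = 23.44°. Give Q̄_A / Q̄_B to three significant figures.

— Configuration A (ϕ=+27.3°):
cos h₀ = −tan(+27.3°) tan(+15.300°) = -0.1412, h₀ = 1.7125 rad.
Bracket: h₀ sin ϕ sin δ + cos ϕ cos δ sin h₀ = 1.7125×0.45865×0.26387 + 0.88862×0.96456×0.98998 = 0.207254 + 0.848539 = 1.055793.
Q̄ = (S_0/π) × [bracket] = (1361/π) × 1.055793 = 457.39 W/m².
— Configuration B (ϕ=+27.3°):
Solar longitude: L_s = 360° × (84 − 80)/365.25 = 3.943°.
sin δ = sin 23.44° × sin 3.943° = 0.02735, so δ = +1.567°.
cos h₀ = −tan(+27.3°) tan(+1.567°) = -0.0141, h₀ = 1.5849 rad.
Bracket: h₀ sin ϕ sin δ + cos ϕ cos δ sin h₀ = 1.5849×0.45865×0.02735 + 0.88862×0.99963×0.99990 = 0.019881 + 0.888202 = 0.908083.
Q̄ = (S_0/π) × [bracket] = (1361/π) × 0.908083 = 393.40 W/m².
Ratio Q̄_A / Q̄_B = 457.39 / 393.40 = 1.163.

Q̄_A / Q̄_B ≈ 1.16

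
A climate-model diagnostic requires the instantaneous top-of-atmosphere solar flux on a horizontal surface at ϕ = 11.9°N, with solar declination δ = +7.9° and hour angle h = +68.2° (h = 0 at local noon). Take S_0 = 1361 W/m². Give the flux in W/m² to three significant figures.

528 W/m²

cos θ_z = sin ϕ sin δ + cos ϕ cos δ cos h = 0.028342 + 0.359938 = 0.388280.
Flux = S_0 · cos θ_z = 1361 × 0.388280 = 528.4 W/m².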